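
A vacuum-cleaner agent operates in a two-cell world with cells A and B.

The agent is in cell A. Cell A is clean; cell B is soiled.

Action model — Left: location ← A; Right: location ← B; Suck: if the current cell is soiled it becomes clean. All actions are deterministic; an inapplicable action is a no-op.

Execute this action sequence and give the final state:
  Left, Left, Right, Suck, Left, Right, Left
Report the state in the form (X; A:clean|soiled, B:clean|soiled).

(A; A:clean, B:clean)

1) do Left; now (A; A:clean, B:soiled)
2) do Left; now (A; A:clean, B:soiled)
3) do Right; now (B; A:clean, B:soiled)
4) do Suck; now (B; A:clean, B:clean)
5) do Left; now (A; A:clean, B:clean)
6) do Right; now (B; A:clean, B:clean)
7) do Left; now (A; A:clean, B:clean)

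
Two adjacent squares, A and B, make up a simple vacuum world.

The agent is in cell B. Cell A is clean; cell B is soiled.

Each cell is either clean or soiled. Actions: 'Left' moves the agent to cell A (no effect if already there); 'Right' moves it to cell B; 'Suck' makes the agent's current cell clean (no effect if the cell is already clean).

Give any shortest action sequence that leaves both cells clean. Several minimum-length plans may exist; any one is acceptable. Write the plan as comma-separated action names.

step 1/1 (Suck): loc=B A=clean B=clean
min 1: B is soiled, one Suck

Suck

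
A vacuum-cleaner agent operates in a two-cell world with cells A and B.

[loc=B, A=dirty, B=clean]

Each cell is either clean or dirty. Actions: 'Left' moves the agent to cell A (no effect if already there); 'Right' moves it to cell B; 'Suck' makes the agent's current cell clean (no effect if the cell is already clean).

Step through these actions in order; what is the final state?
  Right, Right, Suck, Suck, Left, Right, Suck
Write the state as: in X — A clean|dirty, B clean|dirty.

1. Right → in B — A dirty, B clean
2. Right → in B — A dirty, B clean
3. Suck → in B — A dirty, B clean
4. Suck → in B — A dirty, B clean
5. Left → in A — A dirty, B clean
6. Right → in B — A dirty, B clean
7. Suck → in B — A dirty, B clean

in B — A dirty, B clean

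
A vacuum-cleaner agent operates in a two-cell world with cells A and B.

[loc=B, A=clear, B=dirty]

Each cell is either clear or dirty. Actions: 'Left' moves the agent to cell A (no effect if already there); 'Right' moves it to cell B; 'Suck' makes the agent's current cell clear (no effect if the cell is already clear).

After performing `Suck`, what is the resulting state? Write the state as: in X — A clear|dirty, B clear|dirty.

start: in B — A clear, B dirty
step 1/1 (Suck): in B — A clear, B clear

in B — A clear, B clear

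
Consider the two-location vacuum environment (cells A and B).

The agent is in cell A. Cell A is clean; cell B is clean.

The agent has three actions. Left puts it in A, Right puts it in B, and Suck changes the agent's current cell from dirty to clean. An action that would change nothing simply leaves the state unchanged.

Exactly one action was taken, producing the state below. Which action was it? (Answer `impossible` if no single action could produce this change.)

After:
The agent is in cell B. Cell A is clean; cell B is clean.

try  Left: in A — A clean, B clean
try Right: in B — A clean, B clean  ← match
try  Suck: in A — A clean, B clean

Right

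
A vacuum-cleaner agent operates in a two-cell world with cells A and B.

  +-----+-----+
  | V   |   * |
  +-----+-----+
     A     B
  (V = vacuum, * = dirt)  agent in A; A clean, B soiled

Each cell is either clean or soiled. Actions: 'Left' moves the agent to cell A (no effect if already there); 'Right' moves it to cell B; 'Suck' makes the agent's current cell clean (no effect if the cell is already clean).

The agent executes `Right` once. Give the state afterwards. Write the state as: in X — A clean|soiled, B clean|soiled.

start: in A — A clean, B soiled
Right (#1): in B — A clean, B soiled

in B — A clean, B soiled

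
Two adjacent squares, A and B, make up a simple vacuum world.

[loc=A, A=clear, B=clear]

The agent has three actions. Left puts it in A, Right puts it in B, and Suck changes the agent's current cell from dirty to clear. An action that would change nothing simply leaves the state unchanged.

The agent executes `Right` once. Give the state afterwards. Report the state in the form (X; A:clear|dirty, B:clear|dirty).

(B; A:clear, B:clear)

start: (A; A:clear, B:clear)
1) do Right; now (B; A:clear, B:clear)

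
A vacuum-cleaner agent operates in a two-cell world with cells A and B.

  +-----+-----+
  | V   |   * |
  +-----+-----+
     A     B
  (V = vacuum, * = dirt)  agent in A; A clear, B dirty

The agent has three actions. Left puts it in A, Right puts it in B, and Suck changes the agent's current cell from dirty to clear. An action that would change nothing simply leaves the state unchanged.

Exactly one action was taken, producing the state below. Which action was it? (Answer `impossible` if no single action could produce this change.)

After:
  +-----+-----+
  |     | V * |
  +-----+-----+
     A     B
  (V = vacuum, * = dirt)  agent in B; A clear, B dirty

Right

try  Left: <A|clear|dirty>
try Right: <B|clear|dirty>  ← match
try  Suck: <A|clear|dirty>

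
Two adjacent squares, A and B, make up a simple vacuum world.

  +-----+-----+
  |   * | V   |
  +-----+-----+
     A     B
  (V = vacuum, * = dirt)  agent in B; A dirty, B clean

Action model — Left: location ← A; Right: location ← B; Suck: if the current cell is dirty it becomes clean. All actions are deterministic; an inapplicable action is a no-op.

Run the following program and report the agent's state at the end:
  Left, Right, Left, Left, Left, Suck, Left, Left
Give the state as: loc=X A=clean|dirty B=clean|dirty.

loc=A A=clean B=clean

step 1/8 (Left): loc=A A=dirty B=clean
step 2/8 (Right): loc=B A=dirty B=clean
step 3/8 (Left): loc=A A=dirty B=clean
step 4/8 (Left): loc=A A=dirty B=clean
step 5/8 (Left): loc=A A=dirty B=clean
step 6/8 (Suck): loc=A A=clean B=clean
step 7/8 (Left): loc=A A=clean B=clean
step 8/8 (Left): loc=A A=clean B=clean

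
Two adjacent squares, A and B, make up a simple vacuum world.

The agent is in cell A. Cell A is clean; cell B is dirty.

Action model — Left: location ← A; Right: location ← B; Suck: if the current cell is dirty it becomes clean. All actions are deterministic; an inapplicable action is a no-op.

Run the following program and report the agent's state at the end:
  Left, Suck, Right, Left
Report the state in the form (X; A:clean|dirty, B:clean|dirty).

step 1/4 (Left): (A; A:clean, B:dirty)
step 2/4 (Suck): (A; A:clean, B:dirty)
step 3/4 (Right): (B; A:clean, B:dirty)
step 4/4 (Left): (A; A:clean, B:dirty)

(A; A:clean, B:dirty)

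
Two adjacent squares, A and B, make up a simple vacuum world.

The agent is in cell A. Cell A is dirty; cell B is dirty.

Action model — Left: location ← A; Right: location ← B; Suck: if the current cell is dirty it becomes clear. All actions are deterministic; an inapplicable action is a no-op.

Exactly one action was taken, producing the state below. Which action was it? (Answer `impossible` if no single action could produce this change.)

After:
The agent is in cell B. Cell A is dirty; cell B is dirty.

try  Left: (A; A:dirty, B:dirty)
try Right: (B; A:dirty, B:dirty)  ← match
try  Suck: (A; A:clear, B:dirty)

Right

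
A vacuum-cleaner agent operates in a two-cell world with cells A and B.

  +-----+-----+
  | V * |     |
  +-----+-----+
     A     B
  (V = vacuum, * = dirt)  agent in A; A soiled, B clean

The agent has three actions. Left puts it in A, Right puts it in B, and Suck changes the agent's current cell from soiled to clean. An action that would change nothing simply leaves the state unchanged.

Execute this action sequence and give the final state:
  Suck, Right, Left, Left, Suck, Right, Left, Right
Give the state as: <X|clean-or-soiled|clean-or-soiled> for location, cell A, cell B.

<B|clean|clean>

Suck (#1): <A|clean|clean>
Right (#2): <B|clean|clean>
Left (#3): <A|clean|clean>
Left (#4): <A|clean|clean>
Suck (#5): <A|clean|clean>
Right (#6): <B|clean|clean>
Left (#7): <A|clean|clean>
Right (#8): <B|clean|clean>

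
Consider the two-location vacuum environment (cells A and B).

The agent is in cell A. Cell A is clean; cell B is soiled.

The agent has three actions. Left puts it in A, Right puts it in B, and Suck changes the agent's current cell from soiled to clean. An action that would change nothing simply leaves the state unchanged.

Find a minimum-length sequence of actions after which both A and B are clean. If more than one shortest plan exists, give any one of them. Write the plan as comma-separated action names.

Right, Suck

Right (#1): loc=B A=clean B=soiled
Suck (#2): loc=B A=clean B=clean
min 2: go B then Suck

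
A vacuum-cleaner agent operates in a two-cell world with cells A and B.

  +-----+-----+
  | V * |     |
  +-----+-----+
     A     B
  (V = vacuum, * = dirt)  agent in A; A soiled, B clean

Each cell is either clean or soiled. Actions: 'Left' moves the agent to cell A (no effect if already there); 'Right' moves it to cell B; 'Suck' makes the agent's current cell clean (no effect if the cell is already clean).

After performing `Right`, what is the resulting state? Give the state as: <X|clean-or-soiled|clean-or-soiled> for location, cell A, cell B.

<B|soiled|clean>

start: <A|soiled|clean>
[1] after Right: <B|soiled|clean>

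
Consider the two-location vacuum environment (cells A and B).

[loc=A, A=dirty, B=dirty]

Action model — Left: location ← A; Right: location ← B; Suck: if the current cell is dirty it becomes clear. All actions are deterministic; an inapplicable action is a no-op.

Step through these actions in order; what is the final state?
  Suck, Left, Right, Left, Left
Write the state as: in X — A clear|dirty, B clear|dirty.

1. Suck → in A — A clear, B dirty
2. Left → in A — A clear, B dirty
3. Right → in B — A clear, B dirty
4. Left → in A — A clear, B dirty
5. Left → in A — A clear, B dirty

in A — A clear, B dirty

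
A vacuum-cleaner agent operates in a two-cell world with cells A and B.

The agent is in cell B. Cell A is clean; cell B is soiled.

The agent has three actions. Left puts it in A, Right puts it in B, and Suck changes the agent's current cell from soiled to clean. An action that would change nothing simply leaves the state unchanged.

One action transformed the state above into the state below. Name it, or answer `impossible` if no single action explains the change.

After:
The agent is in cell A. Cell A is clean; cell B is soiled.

try  Left: loc=A A=clean B=soiled  ← match
try Right: loc=B A=clean B=soiled
try  Suck: loc=B A=clean B=clean

Left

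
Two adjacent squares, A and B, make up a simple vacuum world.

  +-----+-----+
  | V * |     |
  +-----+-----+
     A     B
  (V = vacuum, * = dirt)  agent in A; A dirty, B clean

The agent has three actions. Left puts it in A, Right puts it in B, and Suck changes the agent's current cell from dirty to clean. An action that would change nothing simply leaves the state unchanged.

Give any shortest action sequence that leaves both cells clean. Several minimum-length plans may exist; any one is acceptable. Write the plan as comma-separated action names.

Suck

t=1 Suck ⇒ loc=A A=clean B=clean
min 1: A is dirty, one Suck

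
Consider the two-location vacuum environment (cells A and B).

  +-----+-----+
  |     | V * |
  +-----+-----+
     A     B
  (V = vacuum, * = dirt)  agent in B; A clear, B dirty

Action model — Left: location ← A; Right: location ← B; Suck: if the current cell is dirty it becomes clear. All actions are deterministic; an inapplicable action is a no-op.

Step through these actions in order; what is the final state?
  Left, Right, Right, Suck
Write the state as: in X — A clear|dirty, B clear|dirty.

in B — A clear, B clear

1) do Left; now in A — A clear, B dirty
2) do Right; now in B — A clear, B dirty
3) do Right; now in B — A clear, B dirty
4) do Suck; now in B — A clear, B clear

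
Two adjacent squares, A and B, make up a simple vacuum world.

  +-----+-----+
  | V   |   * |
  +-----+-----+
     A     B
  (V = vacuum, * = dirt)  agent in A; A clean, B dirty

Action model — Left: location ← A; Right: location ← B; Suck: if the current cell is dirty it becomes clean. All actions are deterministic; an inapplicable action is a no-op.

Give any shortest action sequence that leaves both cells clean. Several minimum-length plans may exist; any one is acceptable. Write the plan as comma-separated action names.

Right, Suck

t=1 Right ⇒ loc=B A=clean B=dirty
t=2 Suck ⇒ loc=B A=clean B=clean
min 2: go B then Suck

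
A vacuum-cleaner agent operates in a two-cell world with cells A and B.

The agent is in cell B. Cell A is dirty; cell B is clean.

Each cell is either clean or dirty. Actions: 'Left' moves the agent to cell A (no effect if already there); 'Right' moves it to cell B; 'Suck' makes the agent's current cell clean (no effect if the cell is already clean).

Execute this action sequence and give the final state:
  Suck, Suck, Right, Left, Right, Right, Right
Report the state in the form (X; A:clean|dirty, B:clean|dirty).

1) do Suck; now (B; A:dirty, B:clean)
2) do Suck; now (B; A:dirty, B:clean)
3) do Right; now (B; A:dirty, B:clean)
4) do Left; now (A; A:dirty, B:clean)
5) do Right; now (B; A:dirty, B:clean)
6) do Right; now (B; A:dirty, B:clean)
7) do Right; now (B; A:dirty, B:clean)

(B; A:dirty, B:clean)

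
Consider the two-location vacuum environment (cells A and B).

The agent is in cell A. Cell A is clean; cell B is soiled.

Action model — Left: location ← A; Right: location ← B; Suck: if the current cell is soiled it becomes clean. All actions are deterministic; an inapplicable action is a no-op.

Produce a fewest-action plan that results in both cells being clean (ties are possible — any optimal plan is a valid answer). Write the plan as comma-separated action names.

Right, Suck

t=1 Right ⇒ <B|clean|soiled>
t=2 Suck ⇒ <B|clean|clean>
min 2: go B then Suck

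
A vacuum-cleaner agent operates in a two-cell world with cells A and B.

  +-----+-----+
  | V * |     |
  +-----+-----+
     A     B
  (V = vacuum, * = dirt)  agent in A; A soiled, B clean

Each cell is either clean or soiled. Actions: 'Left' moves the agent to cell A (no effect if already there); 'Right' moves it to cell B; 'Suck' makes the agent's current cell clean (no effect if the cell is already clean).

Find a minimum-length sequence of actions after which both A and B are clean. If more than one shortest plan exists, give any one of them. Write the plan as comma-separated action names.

Suck

Suck (#1): <A|clean|clean>
min 1: A is soiled, one Suck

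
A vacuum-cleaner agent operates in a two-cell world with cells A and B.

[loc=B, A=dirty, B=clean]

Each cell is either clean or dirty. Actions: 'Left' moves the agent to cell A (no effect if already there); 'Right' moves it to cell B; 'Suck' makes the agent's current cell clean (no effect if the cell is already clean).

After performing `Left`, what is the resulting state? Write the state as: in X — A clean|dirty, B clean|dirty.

start: in B — A dirty, B clean
1) do Left; now in A — A dirty, B clean

in A — A dirty, B clean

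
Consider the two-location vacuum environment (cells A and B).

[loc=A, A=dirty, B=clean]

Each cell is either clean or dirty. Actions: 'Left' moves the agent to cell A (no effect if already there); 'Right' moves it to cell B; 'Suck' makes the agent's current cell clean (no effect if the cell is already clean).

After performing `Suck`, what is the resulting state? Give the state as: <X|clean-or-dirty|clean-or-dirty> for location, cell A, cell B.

<A|clean|clean>

start: <A|dirty|clean>
step 1/1 (Suck): <A|clean|clean>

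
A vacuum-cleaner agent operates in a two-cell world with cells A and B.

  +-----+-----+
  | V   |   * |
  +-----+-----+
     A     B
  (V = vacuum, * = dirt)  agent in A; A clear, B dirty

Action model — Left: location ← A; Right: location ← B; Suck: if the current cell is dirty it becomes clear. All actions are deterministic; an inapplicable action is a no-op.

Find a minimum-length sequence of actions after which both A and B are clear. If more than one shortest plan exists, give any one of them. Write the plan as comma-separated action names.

step 1/2 (Right): in B — A clear, B dirty
step 2/2 (Suck): in B — A clear, B clear
min 2: go B then Suck

Right, Suck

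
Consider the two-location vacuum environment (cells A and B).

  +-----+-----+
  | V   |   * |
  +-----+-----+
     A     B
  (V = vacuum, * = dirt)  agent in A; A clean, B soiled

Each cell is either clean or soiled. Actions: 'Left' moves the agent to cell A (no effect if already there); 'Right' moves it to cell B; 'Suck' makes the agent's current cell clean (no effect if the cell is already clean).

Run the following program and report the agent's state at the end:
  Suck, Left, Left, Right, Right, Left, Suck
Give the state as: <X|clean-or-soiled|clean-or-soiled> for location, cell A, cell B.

<A|clean|soiled>

step 1/7 (Suck): <A|clean|soiled>
step 2/7 (Left): <A|clean|soiled>
step 3/7 (Left): <A|clean|soiled>
step 4/7 (Right): <B|clean|soiled>
step 5/7 (Right): <B|clean|soiled>
step 6/7 (Left): <A|clean|soiled>
step 7/7 (Suck): <A|clean|soiled>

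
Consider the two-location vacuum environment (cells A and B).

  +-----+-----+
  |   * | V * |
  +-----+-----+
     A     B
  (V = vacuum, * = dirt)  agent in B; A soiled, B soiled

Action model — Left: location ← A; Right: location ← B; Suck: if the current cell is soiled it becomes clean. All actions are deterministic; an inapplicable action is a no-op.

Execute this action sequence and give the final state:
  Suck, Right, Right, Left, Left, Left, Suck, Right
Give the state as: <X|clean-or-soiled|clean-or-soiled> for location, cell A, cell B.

<B|clean|clean>

1. Suck → <B|soiled|clean>
2. Right → <B|soiled|clean>
3. Right → <B|soiled|clean>
4. Left → <A|soiled|clean>
5. Left → <A|soiled|clean>
6. Left → <A|soiled|clean>
7. Suck → <A|clean|clean>
8. Right → <B|clean|clean>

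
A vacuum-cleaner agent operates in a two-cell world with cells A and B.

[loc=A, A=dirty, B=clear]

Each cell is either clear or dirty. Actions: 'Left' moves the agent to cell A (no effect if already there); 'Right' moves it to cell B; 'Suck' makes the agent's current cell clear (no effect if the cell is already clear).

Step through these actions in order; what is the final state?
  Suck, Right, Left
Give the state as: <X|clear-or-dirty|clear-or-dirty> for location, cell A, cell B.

step 1/3 (Suck): <A|clear|clear>
step 2/3 (Right): <B|clear|clear>
step 3/3 (Left): <A|clear|clear>

<A|clear|clear>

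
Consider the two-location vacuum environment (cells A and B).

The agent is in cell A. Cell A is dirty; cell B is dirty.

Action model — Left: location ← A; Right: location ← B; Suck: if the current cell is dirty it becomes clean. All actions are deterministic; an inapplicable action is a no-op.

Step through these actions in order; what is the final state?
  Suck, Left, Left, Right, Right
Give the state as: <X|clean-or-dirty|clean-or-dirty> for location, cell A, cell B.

[1] after Suck: <A|clean|dirty>
[2] after Left: <A|clean|dirty>
[3] after Left: <A|clean|dirty>
[4] after Right: <B|clean|dirty>
[5] after Right: <B|clean|dirty>

<B|clean|dirty>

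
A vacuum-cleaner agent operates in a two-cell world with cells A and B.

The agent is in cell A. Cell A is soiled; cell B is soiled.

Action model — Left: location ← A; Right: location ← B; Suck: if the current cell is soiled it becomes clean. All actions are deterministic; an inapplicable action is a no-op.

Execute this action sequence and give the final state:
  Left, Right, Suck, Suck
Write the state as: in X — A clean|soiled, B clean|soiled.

in B — A soiled, B clean

Left (#1): in A — A soiled, B soiled
Right (#2): in B — A soiled, B soiled
Suck (#3): in B — A soiled, B clean
Suck (#4): in B — A soiled, B clean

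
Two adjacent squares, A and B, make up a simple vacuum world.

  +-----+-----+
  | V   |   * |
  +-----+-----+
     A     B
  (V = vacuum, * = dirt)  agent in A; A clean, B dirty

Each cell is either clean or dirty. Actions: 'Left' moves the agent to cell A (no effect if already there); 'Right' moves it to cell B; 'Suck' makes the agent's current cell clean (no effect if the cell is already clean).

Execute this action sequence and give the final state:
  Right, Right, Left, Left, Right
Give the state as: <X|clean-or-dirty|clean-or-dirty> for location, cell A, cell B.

1. Right → <B|clean|dirty>
2. Right → <B|clean|dirty>
3. Left → <A|clean|dirty>
4. Left → <A|clean|dirty>
5. Right → <B|clean|dirty>

<B|clean|dirty>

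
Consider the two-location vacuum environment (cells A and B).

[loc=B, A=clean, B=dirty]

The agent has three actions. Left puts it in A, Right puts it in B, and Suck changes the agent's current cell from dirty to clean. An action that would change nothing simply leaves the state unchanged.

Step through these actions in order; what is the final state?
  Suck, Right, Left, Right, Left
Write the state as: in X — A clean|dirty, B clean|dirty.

Suck (#1): in B — A clean, B clean
Right (#2): in B — A clean, B clean
Left (#3): in A — A clean, B clean
Right (#4): in B — A clean, B clean
Left (#5): in A — A clean, B clean

in A — A clean, B clean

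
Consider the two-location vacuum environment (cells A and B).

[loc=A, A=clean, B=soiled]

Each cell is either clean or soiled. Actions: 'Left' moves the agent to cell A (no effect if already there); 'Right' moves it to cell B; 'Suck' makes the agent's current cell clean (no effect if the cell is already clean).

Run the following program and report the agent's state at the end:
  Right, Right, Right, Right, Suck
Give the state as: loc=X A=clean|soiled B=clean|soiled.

loc=B A=clean B=clean

t=1 Right ⇒ loc=B A=clean B=soiled
t=2 Right ⇒ loc=B A=clean B=soiled
t=3 Right ⇒ loc=B A=clean B=soiled
t=4 Right ⇒ loc=B A=clean B=soiled
t=5 Suck ⇒ loc=B A=clean B=clean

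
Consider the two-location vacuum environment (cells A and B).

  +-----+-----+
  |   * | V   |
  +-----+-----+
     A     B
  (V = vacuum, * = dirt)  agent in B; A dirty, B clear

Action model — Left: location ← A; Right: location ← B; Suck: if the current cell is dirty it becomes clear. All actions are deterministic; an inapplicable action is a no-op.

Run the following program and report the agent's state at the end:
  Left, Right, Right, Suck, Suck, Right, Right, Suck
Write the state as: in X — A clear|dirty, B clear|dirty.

in B — A dirty, B clear

t=1 Left ⇒ in A — A dirty, B clear
t=2 Right ⇒ in B — A dirty, B clear
t=3 Right ⇒ in B — A dirty, B clear
t=4 Suck ⇒ in B — A dirty, B clear
t=5 Suck ⇒ in B — A dirty, B clear
t=6 Right ⇒ in B — A dirty, B clear
t=7 Right ⇒ in B — A dirty, B clear
t=8 Suck ⇒ in B — A dirty, B clear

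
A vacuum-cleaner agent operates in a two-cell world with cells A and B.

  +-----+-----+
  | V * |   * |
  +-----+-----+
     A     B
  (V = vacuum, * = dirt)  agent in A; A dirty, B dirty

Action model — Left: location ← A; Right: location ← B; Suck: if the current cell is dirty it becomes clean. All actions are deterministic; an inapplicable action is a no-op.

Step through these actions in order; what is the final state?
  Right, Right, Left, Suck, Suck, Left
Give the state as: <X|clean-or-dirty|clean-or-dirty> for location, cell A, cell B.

<A|clean|dirty>

1. Right → <B|dirty|dirty>
2. Right → <B|dirty|dirty>
3. Left → <A|dirty|dirty>
4. Suck → <A|clean|dirty>
5. Suck → <A|clean|dirty>
6. Left → <A|clean|dirty>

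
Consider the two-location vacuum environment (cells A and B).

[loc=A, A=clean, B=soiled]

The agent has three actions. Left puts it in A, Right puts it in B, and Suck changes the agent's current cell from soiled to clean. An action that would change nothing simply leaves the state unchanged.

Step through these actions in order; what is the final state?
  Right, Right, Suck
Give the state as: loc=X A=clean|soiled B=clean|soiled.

loc=B A=clean B=clean

Right (#1): loc=B A=clean B=soiled
Right (#2): loc=B A=clean B=soiled
Suck (#3): loc=B A=clean B=clean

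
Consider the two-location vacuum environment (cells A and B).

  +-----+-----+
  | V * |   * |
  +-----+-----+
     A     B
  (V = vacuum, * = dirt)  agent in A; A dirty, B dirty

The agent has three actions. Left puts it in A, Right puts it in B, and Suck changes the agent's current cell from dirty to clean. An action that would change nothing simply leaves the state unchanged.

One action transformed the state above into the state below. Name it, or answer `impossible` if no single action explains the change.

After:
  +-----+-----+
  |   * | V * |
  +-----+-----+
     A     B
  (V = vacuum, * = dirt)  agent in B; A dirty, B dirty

Right

try  Left: in A — A dirty, B dirty
try Right: in B — A dirty, B dirty  ← match
try  Suck: in A — A clean, B dirty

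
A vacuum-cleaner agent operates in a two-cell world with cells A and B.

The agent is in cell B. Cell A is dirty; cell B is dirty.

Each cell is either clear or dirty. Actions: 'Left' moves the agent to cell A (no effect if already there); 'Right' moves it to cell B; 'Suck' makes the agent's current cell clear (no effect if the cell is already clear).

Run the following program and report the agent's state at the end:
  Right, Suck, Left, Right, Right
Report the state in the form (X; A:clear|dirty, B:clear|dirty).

t=1 Right ⇒ (B; A:dirty, B:dirty)
t=2 Suck ⇒ (B; A:dirty, B:clear)
t=3 Left ⇒ (A; A:dirty, B:clear)
t=4 Right ⇒ (B; A:dirty, B:clear)
t=5 Right ⇒ (B; A:dirty, B:clear)

(B; A:dirty, B:clear)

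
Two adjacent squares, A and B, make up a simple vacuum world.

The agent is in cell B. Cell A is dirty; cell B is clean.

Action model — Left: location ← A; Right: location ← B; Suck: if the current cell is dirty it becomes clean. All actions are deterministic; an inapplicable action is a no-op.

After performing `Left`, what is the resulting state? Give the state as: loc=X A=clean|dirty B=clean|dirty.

start: loc=B A=dirty B=clean
Left (#1): loc=A A=dirty B=clean

loc=A A=dirty B=clean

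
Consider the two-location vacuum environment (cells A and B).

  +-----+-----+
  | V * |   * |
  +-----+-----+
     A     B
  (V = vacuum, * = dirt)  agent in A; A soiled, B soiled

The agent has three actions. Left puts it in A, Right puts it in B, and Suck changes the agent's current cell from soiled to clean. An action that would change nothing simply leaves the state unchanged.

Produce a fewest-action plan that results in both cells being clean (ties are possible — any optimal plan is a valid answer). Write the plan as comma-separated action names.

Suck, Right, Suck

1) do Suck; now (A; A:clean, B:soiled)
2) do Right; now (B; A:clean, B:soiled)
3) do Suck; now (B; A:clean, B:clean)
min 3: Suck A + move + Suck B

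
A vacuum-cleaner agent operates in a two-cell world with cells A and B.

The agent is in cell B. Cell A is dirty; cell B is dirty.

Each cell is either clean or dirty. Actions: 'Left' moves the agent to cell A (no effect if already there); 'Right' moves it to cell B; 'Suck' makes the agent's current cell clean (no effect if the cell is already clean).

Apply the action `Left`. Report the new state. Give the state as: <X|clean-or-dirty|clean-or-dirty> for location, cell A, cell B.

start: <B|dirty|dirty>
t=1 Left ⇒ <A|dirty|dirty>

<A|dirty|dirty>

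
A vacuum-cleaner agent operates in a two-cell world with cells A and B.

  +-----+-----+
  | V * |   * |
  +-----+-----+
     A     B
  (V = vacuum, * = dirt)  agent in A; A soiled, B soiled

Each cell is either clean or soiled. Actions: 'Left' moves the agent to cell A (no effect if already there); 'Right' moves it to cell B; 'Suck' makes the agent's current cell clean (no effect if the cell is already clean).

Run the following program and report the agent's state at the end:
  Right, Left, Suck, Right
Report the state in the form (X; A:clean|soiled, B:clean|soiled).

(B; A:clean, B:soiled)

1. Right → (B; A:soiled, B:soiled)
2. Left → (A; A:soiled, B:soiled)
3. Suck → (A; A:clean, B:soiled)
4. Right → (B; A:clean, B:soiled)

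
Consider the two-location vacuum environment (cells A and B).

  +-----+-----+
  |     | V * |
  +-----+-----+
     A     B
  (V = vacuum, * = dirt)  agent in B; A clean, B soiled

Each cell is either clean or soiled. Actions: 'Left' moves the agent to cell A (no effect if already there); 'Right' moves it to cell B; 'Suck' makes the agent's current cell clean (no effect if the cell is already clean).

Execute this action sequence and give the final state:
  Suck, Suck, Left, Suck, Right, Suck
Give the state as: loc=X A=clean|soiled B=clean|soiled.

Suck (#1): loc=B A=clean B=clean
Suck (#2): loc=B A=clean B=clean
Left (#3): loc=A A=clean B=clean
Suck (#4): loc=A A=clean B=clean
Right (#5): loc=B A=clean B=clean
Suck (#6): loc=B A=clean B=clean

loc=B A=clean B=clean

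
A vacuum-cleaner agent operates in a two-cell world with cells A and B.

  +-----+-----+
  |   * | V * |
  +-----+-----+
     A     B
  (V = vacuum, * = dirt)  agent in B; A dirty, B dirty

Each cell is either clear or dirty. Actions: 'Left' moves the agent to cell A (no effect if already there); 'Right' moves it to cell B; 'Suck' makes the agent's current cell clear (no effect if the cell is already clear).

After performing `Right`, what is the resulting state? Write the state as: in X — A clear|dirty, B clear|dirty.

in B — A dirty, B dirty

start: in B — A dirty, B dirty
1. Right → in B — A dirty, B dirty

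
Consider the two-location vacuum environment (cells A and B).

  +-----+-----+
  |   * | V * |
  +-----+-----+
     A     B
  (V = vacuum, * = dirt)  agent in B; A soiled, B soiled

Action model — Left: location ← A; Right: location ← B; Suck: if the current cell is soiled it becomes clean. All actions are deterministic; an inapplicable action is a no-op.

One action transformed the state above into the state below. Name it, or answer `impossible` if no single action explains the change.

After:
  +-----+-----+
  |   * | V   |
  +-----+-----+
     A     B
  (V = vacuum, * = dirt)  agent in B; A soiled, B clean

Suck

try  Left: loc=A A=soiled B=soiled
try Right: loc=B A=soiled B=soiled
try  Suck: loc=B A=soiled B=clean  ← match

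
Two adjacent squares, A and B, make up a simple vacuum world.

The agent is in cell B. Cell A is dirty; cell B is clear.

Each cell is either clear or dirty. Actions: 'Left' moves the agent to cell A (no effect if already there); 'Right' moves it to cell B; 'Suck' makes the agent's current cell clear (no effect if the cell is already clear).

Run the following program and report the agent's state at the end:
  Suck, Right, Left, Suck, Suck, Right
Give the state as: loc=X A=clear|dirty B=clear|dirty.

loc=B A=clear B=clear

1) do Suck; now loc=B A=dirty B=clear
2) do Right; now loc=B A=dirty B=clear
3) do Left; now loc=A A=dirty B=clear
4) do Suck; now loc=A A=clear B=clear
5) do Suck; now loc=A A=clear B=clear
6) do Right; now loc=B A=clear B=clear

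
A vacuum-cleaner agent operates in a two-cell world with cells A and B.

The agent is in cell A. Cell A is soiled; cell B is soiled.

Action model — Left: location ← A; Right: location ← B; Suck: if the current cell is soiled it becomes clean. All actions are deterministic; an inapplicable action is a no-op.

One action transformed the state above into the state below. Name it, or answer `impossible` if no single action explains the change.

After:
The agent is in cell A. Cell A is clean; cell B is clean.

impossible

try  Left: <A|soiled|soiled>
try Right: <B|soiled|soiled>
try  Suck: <A|clean|soiled>
no single action produces the after-state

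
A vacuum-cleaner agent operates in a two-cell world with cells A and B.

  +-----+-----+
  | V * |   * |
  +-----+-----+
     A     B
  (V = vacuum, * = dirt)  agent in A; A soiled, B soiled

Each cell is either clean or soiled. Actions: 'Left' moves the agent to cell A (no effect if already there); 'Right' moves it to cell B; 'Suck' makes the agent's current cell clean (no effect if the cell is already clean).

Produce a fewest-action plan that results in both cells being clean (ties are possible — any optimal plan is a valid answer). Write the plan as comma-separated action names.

Suck, Right, Suck

1. Suck → <A|clean|soiled>
2. Right → <B|clean|soiled>
3. Suck → <B|clean|clean>
min 3: Suck A + move + Suck B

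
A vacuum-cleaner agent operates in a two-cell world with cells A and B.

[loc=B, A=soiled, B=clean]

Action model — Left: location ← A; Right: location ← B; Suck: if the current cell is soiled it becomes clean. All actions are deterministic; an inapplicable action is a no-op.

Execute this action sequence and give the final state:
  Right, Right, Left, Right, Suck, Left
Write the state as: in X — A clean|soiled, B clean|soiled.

in A — A soiled, B clean

[1] after Right: in B — A soiled, B clean
[2] after Right: in B — A soiled, B clean
[3] after Left: in A — A soiled, B clean
[4] after Right: in B — A soiled, B clean
[5] after Suck: in B — A soiled, B clean
[6] after Left: in A — A soiled, B clean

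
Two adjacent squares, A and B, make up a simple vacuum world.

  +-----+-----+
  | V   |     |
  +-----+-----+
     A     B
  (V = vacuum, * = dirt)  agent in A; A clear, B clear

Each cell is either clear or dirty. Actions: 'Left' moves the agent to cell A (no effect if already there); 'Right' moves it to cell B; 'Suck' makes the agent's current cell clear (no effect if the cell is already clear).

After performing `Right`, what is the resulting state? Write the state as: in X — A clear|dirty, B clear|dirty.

start: in A — A clear, B clear
1. Right → in B — A clear, B clear

in B — A clear, B clear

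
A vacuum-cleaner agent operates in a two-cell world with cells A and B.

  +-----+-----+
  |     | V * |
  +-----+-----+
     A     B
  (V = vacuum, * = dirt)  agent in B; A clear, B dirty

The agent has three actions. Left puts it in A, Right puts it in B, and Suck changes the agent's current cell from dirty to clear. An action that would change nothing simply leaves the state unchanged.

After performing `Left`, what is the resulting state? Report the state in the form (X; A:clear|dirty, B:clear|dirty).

(A; A:clear, B:dirty)

start: (B; A:clear, B:dirty)
step 1/1 (Left): (A; A:clear, B:dirty)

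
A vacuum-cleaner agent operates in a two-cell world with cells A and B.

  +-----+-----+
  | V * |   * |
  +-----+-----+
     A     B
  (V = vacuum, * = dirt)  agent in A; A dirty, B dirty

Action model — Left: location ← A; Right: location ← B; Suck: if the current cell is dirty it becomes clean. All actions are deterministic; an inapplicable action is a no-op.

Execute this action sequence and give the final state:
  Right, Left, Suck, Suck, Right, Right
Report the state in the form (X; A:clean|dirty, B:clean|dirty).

(B; A:clean, B:dirty)

t=1 Right ⇒ (B; A:dirty, B:dirty)
t=2 Left ⇒ (A; A:dirty, B:dirty)
t=3 Suck ⇒ (A; A:clean, B:dirty)
t=4 Suck ⇒ (A; A:clean, B:dirty)
t=5 Right ⇒ (B; A:clean, B:dirty)
t=6 Right ⇒ (B; A:clean, B:dirty)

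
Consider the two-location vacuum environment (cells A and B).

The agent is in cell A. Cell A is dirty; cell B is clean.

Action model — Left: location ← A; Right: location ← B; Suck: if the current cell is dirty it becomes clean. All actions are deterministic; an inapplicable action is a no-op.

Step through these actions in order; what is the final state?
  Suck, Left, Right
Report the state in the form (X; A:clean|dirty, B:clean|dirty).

(B; A:clean, B:clean)

1) do Suck; now (A; A:clean, B:clean)
2) do Left; now (A; A:clean, B:clean)
3) do Right; now (B; A:clean, B:clean)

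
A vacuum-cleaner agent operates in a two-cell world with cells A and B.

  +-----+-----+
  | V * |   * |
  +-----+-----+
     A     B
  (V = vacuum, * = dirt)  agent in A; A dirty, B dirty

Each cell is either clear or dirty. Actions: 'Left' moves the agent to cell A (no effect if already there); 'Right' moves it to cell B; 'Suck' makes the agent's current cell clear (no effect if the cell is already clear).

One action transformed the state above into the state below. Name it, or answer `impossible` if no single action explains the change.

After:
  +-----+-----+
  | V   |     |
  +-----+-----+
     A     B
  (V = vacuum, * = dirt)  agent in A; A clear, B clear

try  Left: (A; A:dirty, B:dirty)
try Right: (B; A:dirty, B:dirty)
try  Suck: (A; A:clear, B:dirty)
no single action produces the after-state

impossible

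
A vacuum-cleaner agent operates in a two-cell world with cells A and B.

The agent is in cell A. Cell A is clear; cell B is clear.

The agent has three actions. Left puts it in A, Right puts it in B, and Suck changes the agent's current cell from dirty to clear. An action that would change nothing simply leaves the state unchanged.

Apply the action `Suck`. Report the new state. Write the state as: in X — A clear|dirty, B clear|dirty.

start: in A — A clear, B clear
[1] after Suck: in A — A clear, B clear

in A — A clear, B clear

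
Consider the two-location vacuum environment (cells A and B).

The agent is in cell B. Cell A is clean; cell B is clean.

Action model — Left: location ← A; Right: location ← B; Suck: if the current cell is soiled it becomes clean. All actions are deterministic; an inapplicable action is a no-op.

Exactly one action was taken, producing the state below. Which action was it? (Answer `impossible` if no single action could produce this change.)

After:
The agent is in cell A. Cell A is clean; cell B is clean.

Left

try  Left: (A; A:clean, B:clean)  ← match
try Right: (B; A:clean, B:clean)
try  Suck: (B; A:clean, B:clean)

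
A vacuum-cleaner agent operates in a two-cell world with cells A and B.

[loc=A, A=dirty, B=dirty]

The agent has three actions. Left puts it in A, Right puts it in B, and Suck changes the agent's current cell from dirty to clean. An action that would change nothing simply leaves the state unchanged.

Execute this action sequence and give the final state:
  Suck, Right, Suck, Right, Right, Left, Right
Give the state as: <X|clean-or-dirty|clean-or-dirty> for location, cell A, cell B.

step 1/7 (Suck): <A|clean|dirty>
step 2/7 (Right): <B|clean|dirty>
step 3/7 (Suck): <B|clean|clean>
step 4/7 (Right): <B|clean|clean>
step 5/7 (Right): <B|clean|clean>
step 6/7 (Left): <A|clean|clean>
step 7/7 (Right): <B|clean|clean>

<B|clean|clean>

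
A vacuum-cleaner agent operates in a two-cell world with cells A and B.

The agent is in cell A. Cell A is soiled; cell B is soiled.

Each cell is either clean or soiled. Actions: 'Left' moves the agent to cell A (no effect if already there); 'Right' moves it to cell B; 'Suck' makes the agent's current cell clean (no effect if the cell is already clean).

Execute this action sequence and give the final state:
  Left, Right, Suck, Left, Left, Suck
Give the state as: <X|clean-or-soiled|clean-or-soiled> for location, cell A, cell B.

step 1/6 (Left): <A|soiled|soiled>
step 2/6 (Right): <B|soiled|soiled>
step 3/6 (Suck): <B|soiled|clean>
step 4/6 (Left): <A|soiled|clean>
step 5/6 (Left): <A|soiled|clean>
step 6/6 (Suck): <A|clean|clean>

<A|clean|clean>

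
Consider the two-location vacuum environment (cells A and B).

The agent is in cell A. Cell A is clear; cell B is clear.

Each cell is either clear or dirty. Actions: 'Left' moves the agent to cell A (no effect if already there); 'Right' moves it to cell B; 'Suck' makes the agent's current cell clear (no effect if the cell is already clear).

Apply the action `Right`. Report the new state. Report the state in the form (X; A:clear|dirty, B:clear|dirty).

(B; A:clear, B:clear)

start: (A; A:clear, B:clear)
step 1/1 (Right): (B; A:clear, B:clear)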